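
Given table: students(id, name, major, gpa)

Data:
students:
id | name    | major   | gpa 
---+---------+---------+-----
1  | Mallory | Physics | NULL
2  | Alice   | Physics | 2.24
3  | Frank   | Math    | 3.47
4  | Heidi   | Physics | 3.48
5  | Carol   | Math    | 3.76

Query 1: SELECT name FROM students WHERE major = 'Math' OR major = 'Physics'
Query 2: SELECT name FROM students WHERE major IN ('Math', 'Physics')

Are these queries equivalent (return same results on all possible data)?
Yes, equivalent

Both queries return: [('Alice',), ('Carol',), ('Frank',), ('Heidi',), ('Mallory',)]

Reason: OR vs IN are equivalent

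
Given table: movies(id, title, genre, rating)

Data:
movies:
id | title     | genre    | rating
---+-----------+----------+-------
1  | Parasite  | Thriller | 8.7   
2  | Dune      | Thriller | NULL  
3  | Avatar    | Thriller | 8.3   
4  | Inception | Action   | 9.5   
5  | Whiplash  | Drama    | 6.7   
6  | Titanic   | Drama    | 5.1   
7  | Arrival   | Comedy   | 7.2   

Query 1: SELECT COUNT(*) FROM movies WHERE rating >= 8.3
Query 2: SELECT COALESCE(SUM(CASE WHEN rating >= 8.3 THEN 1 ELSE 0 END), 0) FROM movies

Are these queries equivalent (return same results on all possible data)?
Yes, equivalent

Both queries return: [(3,)]

Reason: COUNT with WHERE vs conditional SUM (COALESCE handles empty-table NULL)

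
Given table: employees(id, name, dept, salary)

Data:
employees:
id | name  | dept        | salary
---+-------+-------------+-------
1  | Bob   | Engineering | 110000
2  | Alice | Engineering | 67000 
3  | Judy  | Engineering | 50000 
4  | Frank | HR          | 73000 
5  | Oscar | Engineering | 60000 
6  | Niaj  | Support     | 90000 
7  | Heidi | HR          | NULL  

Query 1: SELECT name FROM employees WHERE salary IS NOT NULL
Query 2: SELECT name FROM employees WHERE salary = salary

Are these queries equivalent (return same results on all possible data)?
Yes, equivalent

Both queries return: [('Alice',), ('Bob',), ('Frank',), ('Judy',), ('Niaj',), ('Oscar',)]

Reason: IS NOT NULL vs self-equality (both exclude NULLs)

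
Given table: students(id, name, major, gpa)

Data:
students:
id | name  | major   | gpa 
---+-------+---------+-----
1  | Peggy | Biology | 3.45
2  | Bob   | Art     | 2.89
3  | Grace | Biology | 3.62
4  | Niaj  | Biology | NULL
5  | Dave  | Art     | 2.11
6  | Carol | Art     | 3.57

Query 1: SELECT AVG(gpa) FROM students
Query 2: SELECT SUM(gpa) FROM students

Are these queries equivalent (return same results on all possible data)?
No, not equivalent

Query 1 returns: [(3.128,)]
Query 2 returns: [(15.64,)]

Reason: AVG vs SUM give different aggregate values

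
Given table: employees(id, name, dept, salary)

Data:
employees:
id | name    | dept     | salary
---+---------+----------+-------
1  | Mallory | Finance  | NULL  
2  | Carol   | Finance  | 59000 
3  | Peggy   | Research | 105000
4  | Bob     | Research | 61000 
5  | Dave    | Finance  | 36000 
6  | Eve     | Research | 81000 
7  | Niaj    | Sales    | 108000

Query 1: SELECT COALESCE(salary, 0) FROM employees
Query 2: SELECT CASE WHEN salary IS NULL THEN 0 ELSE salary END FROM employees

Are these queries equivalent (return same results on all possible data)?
Yes, equivalent

Both queries return: [(0,), (36000,), (59000,), (61000,), (81000,), (105000,), (108000,)]

Reason: COALESCE vs CASE for NULL handling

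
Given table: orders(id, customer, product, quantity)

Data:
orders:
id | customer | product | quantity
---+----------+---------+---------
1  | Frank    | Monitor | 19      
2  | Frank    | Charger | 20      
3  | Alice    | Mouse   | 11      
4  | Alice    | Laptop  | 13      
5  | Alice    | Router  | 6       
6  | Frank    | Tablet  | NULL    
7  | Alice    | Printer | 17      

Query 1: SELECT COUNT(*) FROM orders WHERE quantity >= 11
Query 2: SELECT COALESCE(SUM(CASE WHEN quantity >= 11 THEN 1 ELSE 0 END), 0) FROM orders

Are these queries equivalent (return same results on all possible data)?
Yes, equivalent

Both queries return: [(5,)]

Reason: COUNT with WHERE vs conditional SUM (COALESCE handles empty-table NULL)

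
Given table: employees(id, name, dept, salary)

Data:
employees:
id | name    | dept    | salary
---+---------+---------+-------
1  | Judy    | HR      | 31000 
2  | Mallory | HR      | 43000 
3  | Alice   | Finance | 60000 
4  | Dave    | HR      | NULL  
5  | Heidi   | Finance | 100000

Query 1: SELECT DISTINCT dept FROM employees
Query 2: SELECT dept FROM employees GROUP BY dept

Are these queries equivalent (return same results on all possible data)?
Yes, equivalent

Both queries return: [('Finance',), ('HR',)]

Reason: Both get unique depts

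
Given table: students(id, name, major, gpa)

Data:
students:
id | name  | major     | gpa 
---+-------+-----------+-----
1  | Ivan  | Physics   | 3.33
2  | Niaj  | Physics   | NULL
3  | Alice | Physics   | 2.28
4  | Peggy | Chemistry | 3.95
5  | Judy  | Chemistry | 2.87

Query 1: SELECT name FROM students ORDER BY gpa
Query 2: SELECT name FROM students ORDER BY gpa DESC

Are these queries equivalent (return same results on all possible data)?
No, not equivalent

Query 1 returns: [('Niaj',), ('Alice',), ('Judy',), ('Ivan',), ('Peggy',)]
Query 2 returns: [('Peggy',), ('Ivan',), ('Judy',), ('Alice',), ('Niaj',)]

Reason: ASC vs DESC gives opposite ordering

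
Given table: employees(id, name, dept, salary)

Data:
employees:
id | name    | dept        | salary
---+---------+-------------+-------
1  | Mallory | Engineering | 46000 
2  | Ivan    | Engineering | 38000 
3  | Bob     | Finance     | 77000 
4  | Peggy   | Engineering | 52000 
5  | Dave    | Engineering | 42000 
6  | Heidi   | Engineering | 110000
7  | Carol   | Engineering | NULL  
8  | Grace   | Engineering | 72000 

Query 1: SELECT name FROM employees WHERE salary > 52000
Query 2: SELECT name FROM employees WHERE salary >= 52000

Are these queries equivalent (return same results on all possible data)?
No, not equivalent

Query 1 returns: [('Bob',), ('Heidi',), ('Grace',)]
Query 2 returns: [('Bob',), ('Peggy',), ('Heidi',), ('Grace',)]

Reason: > vs >= gives different results when salary = 52000 exists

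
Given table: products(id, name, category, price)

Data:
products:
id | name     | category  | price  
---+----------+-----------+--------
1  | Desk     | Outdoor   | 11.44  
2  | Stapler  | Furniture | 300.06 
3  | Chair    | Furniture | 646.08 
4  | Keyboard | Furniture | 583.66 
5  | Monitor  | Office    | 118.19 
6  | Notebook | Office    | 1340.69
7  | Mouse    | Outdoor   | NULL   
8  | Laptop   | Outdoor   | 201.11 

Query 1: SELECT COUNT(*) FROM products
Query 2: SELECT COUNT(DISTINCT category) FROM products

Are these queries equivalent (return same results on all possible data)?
No, not equivalent

Query 1 returns: [(8,)]
Query 2 returns: [(3,)]

Reason: COUNT(*) counts rows, COUNT(DISTINCT category) counts unique categorys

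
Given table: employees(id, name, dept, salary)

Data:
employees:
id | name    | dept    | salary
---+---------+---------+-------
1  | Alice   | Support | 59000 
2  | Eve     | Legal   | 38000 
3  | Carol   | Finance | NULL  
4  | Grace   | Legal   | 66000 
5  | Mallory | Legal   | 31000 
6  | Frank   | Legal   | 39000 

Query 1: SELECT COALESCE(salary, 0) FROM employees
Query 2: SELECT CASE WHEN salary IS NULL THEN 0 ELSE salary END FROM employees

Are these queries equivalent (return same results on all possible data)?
Yes, equivalent

Both queries return: [(0,), (31000,), (38000,), (39000,), (59000,), (66000,)]

Reason: COALESCE vs CASE for NULL handling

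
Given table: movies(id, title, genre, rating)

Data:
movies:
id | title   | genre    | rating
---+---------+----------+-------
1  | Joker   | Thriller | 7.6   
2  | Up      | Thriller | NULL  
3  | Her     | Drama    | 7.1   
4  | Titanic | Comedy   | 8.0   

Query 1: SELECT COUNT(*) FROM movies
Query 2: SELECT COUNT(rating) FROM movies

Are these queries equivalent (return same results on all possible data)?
No, not equivalent

Query 1 returns: [(4,)]
Query 2 returns: [(3,)]

Reason: COUNT(*) includes NULLs, COUNT(column) excludes them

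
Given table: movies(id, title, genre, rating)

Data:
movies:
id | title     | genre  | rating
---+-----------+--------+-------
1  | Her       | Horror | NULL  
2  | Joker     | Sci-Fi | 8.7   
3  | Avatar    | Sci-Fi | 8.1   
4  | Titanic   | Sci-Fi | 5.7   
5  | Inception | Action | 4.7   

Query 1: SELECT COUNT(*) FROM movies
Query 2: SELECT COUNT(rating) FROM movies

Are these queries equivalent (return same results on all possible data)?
No, not equivalent

Query 1 returns: [(5,)]
Query 2 returns: [(4,)]

Reason: COUNT(*) includes NULLs, COUNT(column) excludes them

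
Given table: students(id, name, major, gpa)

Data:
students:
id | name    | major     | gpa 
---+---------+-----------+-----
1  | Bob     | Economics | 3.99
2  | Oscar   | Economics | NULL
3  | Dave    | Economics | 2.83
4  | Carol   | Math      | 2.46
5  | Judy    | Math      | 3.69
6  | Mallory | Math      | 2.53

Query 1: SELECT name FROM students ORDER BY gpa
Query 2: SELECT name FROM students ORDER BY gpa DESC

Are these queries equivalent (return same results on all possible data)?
No, not equivalent

Query 1 returns: [('Oscar',), ('Carol',), ('Mallory',), ('Dave',), ('Judy',), ('Bob',)]
Query 2 returns: [('Bob',), ('Judy',), ('Dave',), ('Mallory',), ('Carol',), ('Oscar',)]

Reason: ASC vs DESC gives opposite ordering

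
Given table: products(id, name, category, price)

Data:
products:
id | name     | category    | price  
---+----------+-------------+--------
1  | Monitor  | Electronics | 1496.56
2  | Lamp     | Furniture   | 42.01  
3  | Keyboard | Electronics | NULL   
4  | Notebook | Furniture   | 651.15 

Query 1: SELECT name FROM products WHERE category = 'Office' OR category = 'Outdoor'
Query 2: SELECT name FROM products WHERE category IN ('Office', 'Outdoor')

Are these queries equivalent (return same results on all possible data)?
Yes, equivalent

Both queries return: []

Reason: OR vs IN are equivalent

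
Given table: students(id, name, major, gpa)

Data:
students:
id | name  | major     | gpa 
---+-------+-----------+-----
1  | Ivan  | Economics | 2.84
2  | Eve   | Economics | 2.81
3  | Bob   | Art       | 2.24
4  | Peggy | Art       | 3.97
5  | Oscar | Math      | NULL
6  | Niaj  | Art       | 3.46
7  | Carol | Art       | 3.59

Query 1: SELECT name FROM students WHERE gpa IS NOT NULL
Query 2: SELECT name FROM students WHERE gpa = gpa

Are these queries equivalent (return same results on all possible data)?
Yes, equivalent

Both queries return: [('Bob',), ('Carol',), ('Eve',), ('Ivan',), ('Niaj',), ('Peggy',)]

Reason: IS NOT NULL vs self-equality (both exclude NULLs)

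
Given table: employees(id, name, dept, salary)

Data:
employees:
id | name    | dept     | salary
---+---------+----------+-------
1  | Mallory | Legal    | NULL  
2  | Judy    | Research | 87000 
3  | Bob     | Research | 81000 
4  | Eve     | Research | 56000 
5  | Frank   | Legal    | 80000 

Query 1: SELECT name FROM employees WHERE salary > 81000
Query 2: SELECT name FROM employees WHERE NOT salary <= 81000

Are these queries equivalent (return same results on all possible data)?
Yes, equivalent

Both queries return: [('Judy',)]

Reason: Both filter salary > 81000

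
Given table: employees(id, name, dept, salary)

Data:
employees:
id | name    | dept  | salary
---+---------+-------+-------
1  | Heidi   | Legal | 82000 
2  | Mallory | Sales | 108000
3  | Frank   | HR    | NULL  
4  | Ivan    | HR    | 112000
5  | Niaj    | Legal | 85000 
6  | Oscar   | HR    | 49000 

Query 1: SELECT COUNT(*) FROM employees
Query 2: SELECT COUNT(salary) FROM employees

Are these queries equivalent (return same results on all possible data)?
No, not equivalent

Query 1 returns: [(6,)]
Query 2 returns: [(5,)]

Reason: COUNT(*) includes NULLs, COUNT(column) excludes them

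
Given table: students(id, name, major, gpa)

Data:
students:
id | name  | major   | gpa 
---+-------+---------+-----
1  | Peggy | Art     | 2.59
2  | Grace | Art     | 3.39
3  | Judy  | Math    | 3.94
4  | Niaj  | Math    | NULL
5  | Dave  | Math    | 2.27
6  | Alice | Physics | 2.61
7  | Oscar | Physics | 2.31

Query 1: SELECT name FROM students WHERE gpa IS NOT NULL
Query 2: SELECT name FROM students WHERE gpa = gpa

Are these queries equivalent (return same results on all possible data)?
Yes, equivalent

Both queries return: [('Alice',), ('Dave',), ('Grace',), ('Judy',), ('Oscar',), ('Peggy',)]

Reason: IS NOT NULL vs self-equality (both exclude NULLs)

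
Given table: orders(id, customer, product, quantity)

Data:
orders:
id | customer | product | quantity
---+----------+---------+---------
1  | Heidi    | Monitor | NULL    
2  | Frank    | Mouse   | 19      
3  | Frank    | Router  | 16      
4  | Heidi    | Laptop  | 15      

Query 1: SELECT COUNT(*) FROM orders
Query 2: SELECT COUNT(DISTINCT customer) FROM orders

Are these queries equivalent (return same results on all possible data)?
No, not equivalent

Query 1 returns: [(4,)]
Query 2 returns: [(2,)]

Reason: COUNT(*) counts rows, COUNT(DISTINCT customer) counts unique customers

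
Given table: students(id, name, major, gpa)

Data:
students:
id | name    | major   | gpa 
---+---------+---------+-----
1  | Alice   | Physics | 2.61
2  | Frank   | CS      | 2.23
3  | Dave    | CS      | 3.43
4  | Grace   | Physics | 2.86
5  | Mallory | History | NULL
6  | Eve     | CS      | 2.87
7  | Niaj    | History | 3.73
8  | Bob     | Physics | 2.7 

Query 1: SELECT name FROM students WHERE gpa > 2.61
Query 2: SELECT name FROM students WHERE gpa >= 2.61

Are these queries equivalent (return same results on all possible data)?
No, not equivalent

Query 1 returns: [('Dave',), ('Grace',), ('Eve',), ('Niaj',), ('Bob',)]
Query 2 returns: [('Alice',), ('Dave',), ('Grace',), ('Eve',), ('Niaj',), ('Bob',)]

Reason: > vs >= gives different results when gpa = 2.61 exists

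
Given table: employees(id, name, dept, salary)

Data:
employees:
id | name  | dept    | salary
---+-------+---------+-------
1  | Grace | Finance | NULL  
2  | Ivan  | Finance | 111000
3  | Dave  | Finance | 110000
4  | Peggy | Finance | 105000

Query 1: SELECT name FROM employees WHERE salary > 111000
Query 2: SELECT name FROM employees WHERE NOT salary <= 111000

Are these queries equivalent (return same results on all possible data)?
Yes, equivalent

Both queries return: []

Reason: Both filter salary > 111000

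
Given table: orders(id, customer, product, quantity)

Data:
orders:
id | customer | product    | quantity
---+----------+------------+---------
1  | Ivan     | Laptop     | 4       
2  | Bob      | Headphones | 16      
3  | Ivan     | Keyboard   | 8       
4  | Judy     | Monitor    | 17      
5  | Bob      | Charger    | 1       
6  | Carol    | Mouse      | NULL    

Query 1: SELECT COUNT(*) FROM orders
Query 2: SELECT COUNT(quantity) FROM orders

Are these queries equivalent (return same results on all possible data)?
No, not equivalent

Query 1 returns: [(6,)]
Query 2 returns: [(5,)]

Reason: COUNT(*) includes NULLs, COUNT(column) excludes them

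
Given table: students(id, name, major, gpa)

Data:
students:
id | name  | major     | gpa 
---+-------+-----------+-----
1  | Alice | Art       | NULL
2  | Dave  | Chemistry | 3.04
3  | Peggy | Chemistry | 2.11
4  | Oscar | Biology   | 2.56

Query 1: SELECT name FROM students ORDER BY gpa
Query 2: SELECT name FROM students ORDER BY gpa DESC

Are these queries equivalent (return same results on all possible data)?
No, not equivalent

Query 1 returns: [('Alice',), ('Peggy',), ('Oscar',), ('Dave',)]
Query 2 returns: [('Dave',), ('Oscar',), ('Peggy',), ('Alice',)]

Reason: ASC vs DESC gives opposite ordering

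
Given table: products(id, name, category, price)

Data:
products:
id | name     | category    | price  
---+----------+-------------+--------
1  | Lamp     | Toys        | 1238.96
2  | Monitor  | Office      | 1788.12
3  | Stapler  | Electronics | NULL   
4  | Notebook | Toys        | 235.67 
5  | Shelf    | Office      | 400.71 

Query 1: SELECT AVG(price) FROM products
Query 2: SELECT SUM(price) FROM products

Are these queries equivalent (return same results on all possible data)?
No, not equivalent

Query 1 returns: [(915.865,)]
Query 2 returns: [(3663.46,)]

Reason: AVG vs SUM give different aggregate values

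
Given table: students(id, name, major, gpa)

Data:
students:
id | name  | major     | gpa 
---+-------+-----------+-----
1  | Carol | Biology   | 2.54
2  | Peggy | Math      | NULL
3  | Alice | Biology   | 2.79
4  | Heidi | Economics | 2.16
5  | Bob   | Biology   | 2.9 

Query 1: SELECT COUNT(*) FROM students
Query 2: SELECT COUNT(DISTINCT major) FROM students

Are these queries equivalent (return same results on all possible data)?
No, not equivalent

Query 1 returns: [(5,)]
Query 2 returns: [(3,)]

Reason: COUNT(*) counts rows, COUNT(DISTINCT major) counts unique majors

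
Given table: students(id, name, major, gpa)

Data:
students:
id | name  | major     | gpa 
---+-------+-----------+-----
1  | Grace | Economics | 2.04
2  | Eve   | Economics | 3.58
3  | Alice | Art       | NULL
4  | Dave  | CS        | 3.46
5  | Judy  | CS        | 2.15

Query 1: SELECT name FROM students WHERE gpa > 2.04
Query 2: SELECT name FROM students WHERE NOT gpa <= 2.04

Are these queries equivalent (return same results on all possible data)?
Yes, equivalent

Both queries return: [('Dave',), ('Eve',), ('Judy',)]

Reason: Both filter gpa > 2.04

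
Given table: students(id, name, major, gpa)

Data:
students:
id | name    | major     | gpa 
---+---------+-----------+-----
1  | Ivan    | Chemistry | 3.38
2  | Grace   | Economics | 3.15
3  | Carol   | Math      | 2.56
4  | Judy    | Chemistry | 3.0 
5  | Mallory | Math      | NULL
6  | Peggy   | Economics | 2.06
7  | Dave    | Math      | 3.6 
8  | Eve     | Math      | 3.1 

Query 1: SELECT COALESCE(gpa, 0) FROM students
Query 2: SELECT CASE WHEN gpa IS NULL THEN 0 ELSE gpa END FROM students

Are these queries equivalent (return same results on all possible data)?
Yes, equivalent

Both queries return: [(0,), (2.06,), (2.56,), (3.0,), (3.1,), (3.15,), (3.38,), (3.6,)]

Reason: COALESCE vs CASE for NULL handling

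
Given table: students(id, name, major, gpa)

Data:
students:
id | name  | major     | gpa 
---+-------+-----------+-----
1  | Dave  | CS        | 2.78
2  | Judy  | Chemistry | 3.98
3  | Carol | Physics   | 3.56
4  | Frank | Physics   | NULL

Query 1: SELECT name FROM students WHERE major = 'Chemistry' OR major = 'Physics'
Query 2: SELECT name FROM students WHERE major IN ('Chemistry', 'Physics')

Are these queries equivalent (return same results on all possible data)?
Yes, equivalent

Both queries return: [('Carol',), ('Frank',), ('Judy',)]

Reason: OR vs IN are equivalent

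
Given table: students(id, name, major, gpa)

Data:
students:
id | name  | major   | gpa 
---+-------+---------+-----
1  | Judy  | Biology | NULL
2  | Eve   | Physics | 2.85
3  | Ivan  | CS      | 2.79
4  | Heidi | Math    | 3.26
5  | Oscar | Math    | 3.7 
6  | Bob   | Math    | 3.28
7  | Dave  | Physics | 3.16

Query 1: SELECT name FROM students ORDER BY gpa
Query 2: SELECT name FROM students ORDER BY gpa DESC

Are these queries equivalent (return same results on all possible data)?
No, not equivalent

Query 1 returns: [('Judy',), ('Ivan',), ('Eve',), ('Dave',), ('Heidi',), ('Bob',), ('Oscar',)]
Query 2 returns: [('Oscar',), ('Bob',), ('Heidi',), ('Dave',), ('Eve',), ('Ivan',), ('Judy',)]

Reason: ASC vs DESC gives opposite ordering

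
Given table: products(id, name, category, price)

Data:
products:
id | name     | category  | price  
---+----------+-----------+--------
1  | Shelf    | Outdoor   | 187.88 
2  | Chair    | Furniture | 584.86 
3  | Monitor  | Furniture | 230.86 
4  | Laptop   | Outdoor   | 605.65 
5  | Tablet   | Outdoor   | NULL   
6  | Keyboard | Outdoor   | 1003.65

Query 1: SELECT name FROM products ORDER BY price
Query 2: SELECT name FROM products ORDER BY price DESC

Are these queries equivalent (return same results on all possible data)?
No, not equivalent

Query 1 returns: [('Tablet',), ('Shelf',), ('Monitor',), ('Chair',), ('Laptop',), ('Keyboard',)]
Query 2 returns: [('Keyboard',), ('Laptop',), ('Chair',), ('Monitor',), ('Shelf',), ('Tablet',)]

Reason: ASC vs DESC gives opposite ordering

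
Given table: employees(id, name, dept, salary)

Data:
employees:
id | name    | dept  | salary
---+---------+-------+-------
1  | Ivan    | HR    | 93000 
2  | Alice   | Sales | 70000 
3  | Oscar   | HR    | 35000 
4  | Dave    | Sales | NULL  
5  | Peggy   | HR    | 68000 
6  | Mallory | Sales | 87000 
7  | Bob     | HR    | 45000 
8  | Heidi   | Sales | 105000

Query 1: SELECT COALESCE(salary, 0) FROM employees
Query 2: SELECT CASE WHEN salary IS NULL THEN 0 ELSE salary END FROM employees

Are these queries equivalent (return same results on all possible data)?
Yes, equivalent

Both queries return: [(0,), (35000,), (45000,), (68000,), (70000,), (87000,), (93000,), (105000,)]

Reason: COALESCE vs CASE for NULL handling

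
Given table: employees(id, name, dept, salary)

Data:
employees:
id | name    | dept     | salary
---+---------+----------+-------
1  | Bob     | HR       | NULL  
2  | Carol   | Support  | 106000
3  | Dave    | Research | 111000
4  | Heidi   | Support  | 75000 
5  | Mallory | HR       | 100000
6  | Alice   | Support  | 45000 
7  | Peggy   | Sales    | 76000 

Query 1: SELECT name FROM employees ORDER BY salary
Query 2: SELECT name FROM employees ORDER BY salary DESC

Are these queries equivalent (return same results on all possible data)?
No, not equivalent

Query 1 returns: [('Bob',), ('Alice',), ('Heidi',), ('Peggy',), ('Mallory',), ('Carol',), ('Dave',)]
Query 2 returns: [('Dave',), ('Carol',), ('Mallory',), ('Peggy',), ('Heidi',), ('Alice',), ('Bob',)]

Reason: ASC vs DESC gives opposite ordering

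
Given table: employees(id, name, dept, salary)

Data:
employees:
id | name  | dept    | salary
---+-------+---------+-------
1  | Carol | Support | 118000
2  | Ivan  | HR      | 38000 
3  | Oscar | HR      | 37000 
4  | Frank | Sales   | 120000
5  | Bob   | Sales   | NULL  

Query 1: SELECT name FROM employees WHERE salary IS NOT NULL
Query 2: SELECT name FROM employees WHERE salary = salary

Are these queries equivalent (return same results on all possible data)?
Yes, equivalent

Both queries return: [('Carol',), ('Frank',), ('Ivan',), ('Oscar',)]

Reason: IS NOT NULL vs self-equality (both exclude NULLs)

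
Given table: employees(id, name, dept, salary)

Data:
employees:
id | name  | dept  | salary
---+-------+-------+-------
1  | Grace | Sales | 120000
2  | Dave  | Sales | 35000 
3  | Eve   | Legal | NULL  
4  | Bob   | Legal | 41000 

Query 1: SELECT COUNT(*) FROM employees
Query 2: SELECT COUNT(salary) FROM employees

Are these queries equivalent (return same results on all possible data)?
No, not equivalent

Query 1 returns: [(4,)]
Query 2 returns: [(3,)]

Reason: COUNT(*) includes NULLs, COUNT(column) excludes them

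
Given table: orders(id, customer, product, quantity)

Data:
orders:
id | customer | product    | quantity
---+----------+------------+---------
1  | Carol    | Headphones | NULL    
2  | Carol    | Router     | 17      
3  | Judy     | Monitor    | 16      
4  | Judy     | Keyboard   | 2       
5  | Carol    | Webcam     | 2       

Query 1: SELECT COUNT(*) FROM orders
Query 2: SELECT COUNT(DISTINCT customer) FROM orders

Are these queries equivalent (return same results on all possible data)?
No, not equivalent

Query 1 returns: [(5,)]
Query 2 returns: [(2,)]

Reason: COUNT(*) counts rows, COUNT(DISTINCT customer) counts unique customers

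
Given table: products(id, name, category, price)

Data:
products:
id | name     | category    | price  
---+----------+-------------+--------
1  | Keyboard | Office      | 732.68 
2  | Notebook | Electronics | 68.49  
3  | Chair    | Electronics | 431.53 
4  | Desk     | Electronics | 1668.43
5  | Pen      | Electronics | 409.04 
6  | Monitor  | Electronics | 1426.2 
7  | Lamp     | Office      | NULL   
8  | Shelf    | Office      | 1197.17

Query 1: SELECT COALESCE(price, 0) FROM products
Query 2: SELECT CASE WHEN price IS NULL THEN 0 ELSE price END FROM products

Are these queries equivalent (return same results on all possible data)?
Yes, equivalent

Both queries return: [(0,), (68.49,), (409.04,), (431.53,), (732.68,), (1197.17,), (1426.2,), (1668.43,)]

Reason: COALESCE vs CASE for NULL handling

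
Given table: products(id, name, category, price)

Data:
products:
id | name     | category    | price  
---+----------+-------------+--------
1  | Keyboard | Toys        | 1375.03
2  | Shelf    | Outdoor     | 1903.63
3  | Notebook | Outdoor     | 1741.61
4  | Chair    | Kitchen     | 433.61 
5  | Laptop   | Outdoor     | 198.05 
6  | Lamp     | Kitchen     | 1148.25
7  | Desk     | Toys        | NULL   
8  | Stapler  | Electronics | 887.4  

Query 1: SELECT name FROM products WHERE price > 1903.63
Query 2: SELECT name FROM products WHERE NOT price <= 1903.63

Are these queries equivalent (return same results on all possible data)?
Yes, equivalent

Both queries return: []

Reason: Both filter price > 1903.63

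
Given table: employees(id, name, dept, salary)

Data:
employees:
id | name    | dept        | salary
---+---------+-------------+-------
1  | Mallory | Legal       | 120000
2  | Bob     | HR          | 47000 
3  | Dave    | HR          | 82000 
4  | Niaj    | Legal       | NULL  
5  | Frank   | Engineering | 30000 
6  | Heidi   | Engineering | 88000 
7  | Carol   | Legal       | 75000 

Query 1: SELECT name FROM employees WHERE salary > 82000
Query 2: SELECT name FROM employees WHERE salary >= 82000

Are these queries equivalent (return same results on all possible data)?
No, not equivalent

Query 1 returns: [('Mallory',), ('Heidi',)]
Query 2 returns: [('Mallory',), ('Dave',), ('Heidi',)]

Reason: > vs >= gives different results when salary = 82000 exists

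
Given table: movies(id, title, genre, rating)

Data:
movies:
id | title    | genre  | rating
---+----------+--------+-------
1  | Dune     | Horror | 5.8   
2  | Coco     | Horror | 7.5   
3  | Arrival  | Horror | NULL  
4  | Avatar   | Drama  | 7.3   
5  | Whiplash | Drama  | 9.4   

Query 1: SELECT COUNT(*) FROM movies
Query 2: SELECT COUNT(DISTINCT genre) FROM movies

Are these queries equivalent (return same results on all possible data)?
No, not equivalent

Query 1 returns: [(5,)]
Query 2 returns: [(2,)]

Reason: COUNT(*) counts rows, COUNT(DISTINCT genre) counts unique genres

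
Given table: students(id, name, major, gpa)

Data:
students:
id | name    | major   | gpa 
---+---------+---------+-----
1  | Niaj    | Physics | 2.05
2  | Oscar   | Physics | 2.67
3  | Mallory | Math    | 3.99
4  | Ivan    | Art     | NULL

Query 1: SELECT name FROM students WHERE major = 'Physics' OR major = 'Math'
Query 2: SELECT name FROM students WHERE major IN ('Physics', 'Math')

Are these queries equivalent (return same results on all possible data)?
Yes, equivalent

Both queries return: [('Mallory',), ('Niaj',), ('Oscar',)]

Reason: OR vs IN are equivalent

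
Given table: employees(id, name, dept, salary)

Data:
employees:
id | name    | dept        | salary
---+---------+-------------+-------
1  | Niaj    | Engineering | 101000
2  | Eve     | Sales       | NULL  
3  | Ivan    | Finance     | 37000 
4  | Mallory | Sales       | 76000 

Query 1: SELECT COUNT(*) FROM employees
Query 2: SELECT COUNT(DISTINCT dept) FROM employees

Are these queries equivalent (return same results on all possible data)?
No, not equivalent

Query 1 returns: [(4,)]
Query 2 returns: [(3,)]

Reason: COUNT(*) counts rows, COUNT(DISTINCT dept) counts unique depts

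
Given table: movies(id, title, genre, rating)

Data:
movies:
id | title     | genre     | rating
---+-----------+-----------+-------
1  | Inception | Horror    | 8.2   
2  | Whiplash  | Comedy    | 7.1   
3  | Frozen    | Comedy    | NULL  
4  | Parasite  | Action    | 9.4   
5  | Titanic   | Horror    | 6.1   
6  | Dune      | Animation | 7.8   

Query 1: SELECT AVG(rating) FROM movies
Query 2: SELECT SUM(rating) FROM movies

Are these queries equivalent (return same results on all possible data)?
No, not equivalent

Query 1 returns: [(7.720000000000001,)]
Query 2 returns: [(38.6,)]

Reason: AVG vs SUM give different aggregate values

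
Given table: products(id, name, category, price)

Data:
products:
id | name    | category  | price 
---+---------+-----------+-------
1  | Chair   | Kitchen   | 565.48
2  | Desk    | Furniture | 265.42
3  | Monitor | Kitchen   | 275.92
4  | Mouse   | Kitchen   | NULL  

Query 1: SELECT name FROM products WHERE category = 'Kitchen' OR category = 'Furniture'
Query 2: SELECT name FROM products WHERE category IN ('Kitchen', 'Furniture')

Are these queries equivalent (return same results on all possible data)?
Yes, equivalent

Both queries return: [('Chair',), ('Desk',), ('Monitor',), ('Mouse',)]

Reason: OR vs IN are equivalent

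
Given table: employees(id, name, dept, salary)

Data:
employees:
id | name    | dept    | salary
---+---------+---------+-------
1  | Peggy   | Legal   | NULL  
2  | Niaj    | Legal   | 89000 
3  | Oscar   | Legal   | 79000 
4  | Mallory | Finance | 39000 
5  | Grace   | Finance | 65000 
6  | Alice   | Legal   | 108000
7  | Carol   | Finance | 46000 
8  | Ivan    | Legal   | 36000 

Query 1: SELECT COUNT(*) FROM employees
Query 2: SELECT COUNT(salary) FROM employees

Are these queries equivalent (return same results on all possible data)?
No, not equivalent

Query 1 returns: [(8,)]
Query 2 returns: [(7,)]

Reason: COUNT(*) includes NULLs, COUNT(column) excludes them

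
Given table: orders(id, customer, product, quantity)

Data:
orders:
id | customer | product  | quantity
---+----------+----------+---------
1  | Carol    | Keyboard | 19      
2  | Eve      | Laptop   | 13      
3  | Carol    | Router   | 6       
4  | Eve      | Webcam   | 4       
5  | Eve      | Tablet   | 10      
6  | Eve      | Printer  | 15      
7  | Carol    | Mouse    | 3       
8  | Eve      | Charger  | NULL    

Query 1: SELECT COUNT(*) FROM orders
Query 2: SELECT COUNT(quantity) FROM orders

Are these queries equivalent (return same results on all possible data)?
No, not equivalent

Query 1 returns: [(8,)]
Query 2 returns: [(7,)]

Reason: COUNT(*) includes NULLs, COUNT(column) excludes them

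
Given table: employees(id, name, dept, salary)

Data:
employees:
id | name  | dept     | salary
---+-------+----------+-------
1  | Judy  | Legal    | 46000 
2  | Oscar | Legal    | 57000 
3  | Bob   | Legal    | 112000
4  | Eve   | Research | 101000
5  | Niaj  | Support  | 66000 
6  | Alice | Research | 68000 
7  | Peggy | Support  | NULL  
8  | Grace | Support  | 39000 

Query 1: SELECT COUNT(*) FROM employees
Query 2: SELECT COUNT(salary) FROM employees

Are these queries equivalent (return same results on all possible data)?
No, not equivalent

Query 1 returns: [(8,)]
Query 2 returns: [(7,)]

Reason: COUNT(*) includes NULLs, COUNT(column) excludes them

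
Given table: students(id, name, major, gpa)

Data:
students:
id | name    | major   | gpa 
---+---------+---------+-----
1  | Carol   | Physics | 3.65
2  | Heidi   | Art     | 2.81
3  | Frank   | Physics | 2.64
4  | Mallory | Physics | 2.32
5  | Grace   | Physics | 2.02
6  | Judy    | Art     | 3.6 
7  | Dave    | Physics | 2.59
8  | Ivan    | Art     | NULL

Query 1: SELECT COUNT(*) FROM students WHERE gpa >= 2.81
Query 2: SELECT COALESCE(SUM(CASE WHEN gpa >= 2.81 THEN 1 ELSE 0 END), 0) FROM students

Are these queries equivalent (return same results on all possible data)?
Yes, equivalent

Both queries return: [(3,)]

Reason: COUNT with WHERE vs conditional SUM (COALESCE handles empty-table NULL)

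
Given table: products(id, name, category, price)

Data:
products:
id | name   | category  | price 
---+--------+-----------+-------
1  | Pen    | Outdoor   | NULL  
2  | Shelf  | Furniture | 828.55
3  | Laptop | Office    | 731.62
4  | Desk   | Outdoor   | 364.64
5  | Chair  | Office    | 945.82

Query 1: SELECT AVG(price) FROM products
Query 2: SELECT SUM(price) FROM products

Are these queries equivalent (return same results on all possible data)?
No, not equivalent

Query 1 returns: [(717.6575,)]
Query 2 returns: [(2870.63,)]

Reason: AVG vs SUM give different aggregate values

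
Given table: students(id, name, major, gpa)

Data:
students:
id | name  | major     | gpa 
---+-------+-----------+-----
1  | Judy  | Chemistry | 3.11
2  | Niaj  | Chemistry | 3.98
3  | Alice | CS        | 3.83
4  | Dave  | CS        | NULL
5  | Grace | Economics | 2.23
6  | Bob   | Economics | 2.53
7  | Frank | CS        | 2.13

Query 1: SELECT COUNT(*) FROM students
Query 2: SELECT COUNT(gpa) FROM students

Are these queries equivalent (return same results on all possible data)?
No, not equivalent

Query 1 returns: [(7,)]
Query 2 returns: [(6,)]

Reason: COUNT(*) includes NULLs, COUNT(column) excludes them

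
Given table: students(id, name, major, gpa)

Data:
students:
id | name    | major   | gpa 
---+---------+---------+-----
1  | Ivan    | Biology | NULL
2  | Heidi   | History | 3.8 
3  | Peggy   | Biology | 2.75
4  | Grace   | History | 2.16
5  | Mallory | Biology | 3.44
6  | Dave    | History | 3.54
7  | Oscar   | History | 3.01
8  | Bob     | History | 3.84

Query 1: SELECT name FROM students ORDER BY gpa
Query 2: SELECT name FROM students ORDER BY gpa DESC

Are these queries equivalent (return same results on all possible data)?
No, not equivalent

Query 1 returns: [('Ivan',), ('Grace',), ('Peggy',), ('Oscar',), ('Mallory',), ('Dave',), ('Heidi',), ('Bob',)]
Query 2 returns: [('Bob',), ('Heidi',), ('Dave',), ('Mallory',), ('Oscar',), ('Peggy',), ('Grace',), ('Ivan',)]

Reason: ASC vs DESC gives opposite ordering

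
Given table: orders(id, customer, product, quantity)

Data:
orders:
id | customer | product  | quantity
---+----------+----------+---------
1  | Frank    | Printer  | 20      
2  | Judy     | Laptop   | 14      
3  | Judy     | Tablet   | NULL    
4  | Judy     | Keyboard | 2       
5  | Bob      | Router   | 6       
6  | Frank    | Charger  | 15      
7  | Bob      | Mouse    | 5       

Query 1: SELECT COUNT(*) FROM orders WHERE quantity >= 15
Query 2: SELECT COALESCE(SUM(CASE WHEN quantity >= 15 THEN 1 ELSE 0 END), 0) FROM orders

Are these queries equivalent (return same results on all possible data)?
Yes, equivalent

Both queries return: [(2,)]

Reason: COUNT with WHERE vs conditional SUM (COALESCE handles empty-table NULL)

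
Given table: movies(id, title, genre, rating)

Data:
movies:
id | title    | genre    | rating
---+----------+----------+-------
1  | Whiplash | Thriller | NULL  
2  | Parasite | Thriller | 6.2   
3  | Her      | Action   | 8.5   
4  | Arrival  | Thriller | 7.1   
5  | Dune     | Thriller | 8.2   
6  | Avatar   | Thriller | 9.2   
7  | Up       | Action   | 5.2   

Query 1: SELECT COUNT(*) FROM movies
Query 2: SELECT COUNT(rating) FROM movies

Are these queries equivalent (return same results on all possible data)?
No, not equivalent

Query 1 returns: [(7,)]
Query 2 returns: [(6,)]

Reason: COUNT(*) includes NULLs, COUNT(column) excludes them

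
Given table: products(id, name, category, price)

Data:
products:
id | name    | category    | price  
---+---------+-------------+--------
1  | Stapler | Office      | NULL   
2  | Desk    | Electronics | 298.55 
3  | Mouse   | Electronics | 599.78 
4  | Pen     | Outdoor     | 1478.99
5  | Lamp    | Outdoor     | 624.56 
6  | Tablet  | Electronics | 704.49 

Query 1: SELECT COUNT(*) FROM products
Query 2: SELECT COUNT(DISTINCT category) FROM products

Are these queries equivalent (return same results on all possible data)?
No, not equivalent

Query 1 returns: [(6,)]
Query 2 returns: [(3,)]

Reason: COUNT(*) counts rows, COUNT(DISTINCT category) counts unique categorys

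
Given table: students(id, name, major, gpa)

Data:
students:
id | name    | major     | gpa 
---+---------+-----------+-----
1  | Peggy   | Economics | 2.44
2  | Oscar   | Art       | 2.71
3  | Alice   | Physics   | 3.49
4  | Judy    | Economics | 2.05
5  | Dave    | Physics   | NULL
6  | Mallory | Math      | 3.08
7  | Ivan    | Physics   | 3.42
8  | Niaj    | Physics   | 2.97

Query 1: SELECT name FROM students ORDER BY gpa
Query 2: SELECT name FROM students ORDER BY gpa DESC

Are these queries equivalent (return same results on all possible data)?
No, not equivalent

Query 1 returns: [('Dave',), ('Judy',), ('Peggy',), ('Oscar',), ('Niaj',), ('Mallory',), ('Ivan',), ('Alice',)]
Query 2 returns: [('Alice',), ('Ivan',), ('Mallory',), ('Niaj',), ('Oscar',), ('Peggy',), ('Judy',), ('Dave',)]

Reason: ASC vs DESC gives opposite ordering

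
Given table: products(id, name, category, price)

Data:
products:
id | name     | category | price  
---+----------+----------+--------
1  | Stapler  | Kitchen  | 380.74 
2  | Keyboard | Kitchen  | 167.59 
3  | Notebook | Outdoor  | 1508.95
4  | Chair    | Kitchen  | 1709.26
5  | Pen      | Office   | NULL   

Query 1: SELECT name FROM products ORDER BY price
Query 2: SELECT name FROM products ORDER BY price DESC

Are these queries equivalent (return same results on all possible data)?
No, not equivalent

Query 1 returns: [('Pen',), ('Keyboard',), ('Stapler',), ('Notebook',), ('Chair',)]
Query 2 returns: [('Chair',), ('Notebook',), ('Stapler',), ('Keyboard',), ('Pen',)]

Reason: ASC vs DESC gives opposite ordering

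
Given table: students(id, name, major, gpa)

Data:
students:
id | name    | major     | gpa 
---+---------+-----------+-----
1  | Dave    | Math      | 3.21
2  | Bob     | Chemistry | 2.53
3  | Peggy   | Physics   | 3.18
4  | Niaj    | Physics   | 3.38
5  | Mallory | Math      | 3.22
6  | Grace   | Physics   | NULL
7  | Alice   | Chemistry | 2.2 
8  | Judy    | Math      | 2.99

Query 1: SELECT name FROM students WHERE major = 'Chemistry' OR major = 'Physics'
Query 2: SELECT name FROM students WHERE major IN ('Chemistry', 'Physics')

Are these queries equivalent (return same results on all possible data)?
Yes, equivalent

Both queries return: [('Alice',), ('Bob',), ('Grace',), ('Niaj',), ('Peggy',)]

Reason: OR vs IN are equivalent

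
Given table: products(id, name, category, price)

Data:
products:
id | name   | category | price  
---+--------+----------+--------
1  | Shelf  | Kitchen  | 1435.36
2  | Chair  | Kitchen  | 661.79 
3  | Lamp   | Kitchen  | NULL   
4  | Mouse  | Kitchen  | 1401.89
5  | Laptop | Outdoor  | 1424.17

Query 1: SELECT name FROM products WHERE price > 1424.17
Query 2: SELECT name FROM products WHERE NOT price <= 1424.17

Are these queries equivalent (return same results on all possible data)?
Yes, equivalent

Both queries return: [('Shelf',)]

Reason: Both filter price > 1424.17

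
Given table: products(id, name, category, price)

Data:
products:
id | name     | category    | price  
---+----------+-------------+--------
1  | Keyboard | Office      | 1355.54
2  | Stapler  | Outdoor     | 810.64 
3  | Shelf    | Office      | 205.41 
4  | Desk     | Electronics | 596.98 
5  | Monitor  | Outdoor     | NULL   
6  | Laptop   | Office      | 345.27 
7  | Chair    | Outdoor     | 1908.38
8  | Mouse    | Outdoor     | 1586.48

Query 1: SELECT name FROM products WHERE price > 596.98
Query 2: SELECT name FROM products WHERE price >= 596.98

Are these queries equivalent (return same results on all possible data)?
No, not equivalent

Query 1 returns: [('Keyboard',), ('Stapler',), ('Chair',), ('Mouse',)]
Query 2 returns: [('Keyboard',), ('Stapler',), ('Desk',), ('Chair',), ('Mouse',)]

Reason: > vs >= gives different results when price = 596.98 exists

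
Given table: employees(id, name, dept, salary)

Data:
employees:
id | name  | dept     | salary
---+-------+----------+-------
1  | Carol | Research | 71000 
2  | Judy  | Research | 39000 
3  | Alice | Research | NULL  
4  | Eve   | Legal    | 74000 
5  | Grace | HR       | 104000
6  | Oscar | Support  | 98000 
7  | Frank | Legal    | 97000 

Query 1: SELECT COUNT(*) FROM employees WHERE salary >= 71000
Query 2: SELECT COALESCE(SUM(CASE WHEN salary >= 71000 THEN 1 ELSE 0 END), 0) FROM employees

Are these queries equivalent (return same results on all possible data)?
Yes, equivalent

Both queries return: [(5,)]

Reason: COUNT with WHERE vs conditional SUM (COALESCE handles empty-table NULL)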